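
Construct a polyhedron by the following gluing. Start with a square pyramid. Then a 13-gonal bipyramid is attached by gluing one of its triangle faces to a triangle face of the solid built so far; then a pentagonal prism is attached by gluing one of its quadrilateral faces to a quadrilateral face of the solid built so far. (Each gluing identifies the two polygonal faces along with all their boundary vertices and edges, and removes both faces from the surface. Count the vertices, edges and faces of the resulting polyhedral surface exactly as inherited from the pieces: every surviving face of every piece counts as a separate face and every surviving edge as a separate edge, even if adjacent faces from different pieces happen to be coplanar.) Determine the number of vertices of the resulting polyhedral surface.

23

A square pyramid: V=5, E=8, F=5.
Attach a 13-gonal bipyramid (V=15, E=39, F=26) along a 3-gon: merge 3 vertices and 3 edges, delete both glued faces → V=17, E=44, F=29.
Attach a pentagonal prism (V=10, E=15, F=7) along a 4-gon: merge 4 vertices and 4 edges, delete both glued faces → V=23, E=55, F=34.
Check: V − E + F = 23 − 55 + 34 = 2.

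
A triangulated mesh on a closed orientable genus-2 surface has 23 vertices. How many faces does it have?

50

χ = 2 − 2·2 = -2, and every face is a triangle so 3F = 2E.
V − E + F = -2 with E = 3F/2 gives 23 − (3/2 − 1)·F = -2, so F = 50 and E = 75.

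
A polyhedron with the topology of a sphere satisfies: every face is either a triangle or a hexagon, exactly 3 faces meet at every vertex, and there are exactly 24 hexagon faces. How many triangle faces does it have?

Let x be the number of triangles; then F = 24 + x.
Edge–face incidences: 2E = 6·24 + 3·x = 144 + 3x.
Every vertex has degree 3, so 3V = 2E.
Euler: V − E + F = 2 ⇒ (2E)/3 − E + (24 + x) = 2.
Multiply by 6: 2·(2E) − 3·(2E) + 6·(24 + x) = 12, i.e. 144 + 6x − (144 + 3x) = 12.
Collecting terms: 3x = 12, so x = 4.
Then 2E = 144 + 3·4 = 156, so E = 78, V = 2E/3 = 52, F = 24 + 4 = 28.

4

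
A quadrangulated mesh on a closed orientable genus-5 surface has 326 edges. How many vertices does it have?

χ = 2 − 2·5 = -8, and every face is a square so 4F = 2E.
F = 2E/4 = 163. Then V = -8 + E − F = -8 + 326 − 163 = 155.

155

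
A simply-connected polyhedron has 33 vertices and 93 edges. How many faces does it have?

62

Here V − E + F = 2.
F = 2 − V + E = 2 − 33 + 93 = 62.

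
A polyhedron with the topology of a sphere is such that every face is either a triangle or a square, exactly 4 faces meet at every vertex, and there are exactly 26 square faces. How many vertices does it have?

32

Let x be the number of triangles; then F = 26 + x.
Edge–face incidences: 2E = 4·26 + 3·x = 104 + 3x.
Every vertex has degree 4, so 4V = 2E.
Euler: V − E + F = 2 ⇒ (2E)/4 − E + (26 + x) = 2.
Multiply by 8: 2·(2E) − 4·(2E) + 8·(26 + x) = 16, i.e. 208 + 8x − 2·(104 + 3x) = 16.
Collecting terms: 2x = 16, so x = 8.
Then 2E = 104 + 3·8 = 128, so E = 64, V = 2E/4 = 32, F = 26 + 8 = 34.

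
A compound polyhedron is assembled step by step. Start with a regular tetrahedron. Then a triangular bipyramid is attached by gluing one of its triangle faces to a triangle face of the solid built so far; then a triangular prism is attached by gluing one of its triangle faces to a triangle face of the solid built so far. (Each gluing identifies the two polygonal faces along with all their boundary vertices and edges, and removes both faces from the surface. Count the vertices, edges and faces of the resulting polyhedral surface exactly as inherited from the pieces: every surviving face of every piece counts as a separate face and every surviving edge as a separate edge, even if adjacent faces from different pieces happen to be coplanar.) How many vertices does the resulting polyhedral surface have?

A regular tetrahedron: V=4, E=6, F=4.
Attach a triangular bipyramid (V=5, E=9, F=6) along a 3-gon: merge 3 vertices and 3 edges, delete both glued faces → V=6, E=12, F=8.
Attach a triangular prism (V=6, E=9, F=5) along a 3-gon: merge 3 vertices and 3 edges, delete both glued faces → V=9, E=18, F=11.
Check: V − E + F = 9 − 18 + 11 = 2.

9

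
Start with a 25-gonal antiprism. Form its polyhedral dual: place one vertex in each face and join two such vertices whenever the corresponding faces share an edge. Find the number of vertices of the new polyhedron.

52

The base solid has V = 50, E = 100, F = 52.
The dual swaps V and F and preserves E: V′ = F = 52, E′ = E = 100, F′ = V = 50.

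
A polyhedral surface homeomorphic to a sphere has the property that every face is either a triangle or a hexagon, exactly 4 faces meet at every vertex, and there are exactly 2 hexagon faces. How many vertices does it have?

12

Let x be the number of triangles; then F = 2 + x.
Edge–face incidences: 2E = 6·2 + 3·x = 12 + 3x.
Every vertex has degree 4, so 4V = 2E.
Euler: V − E + F = 2 ⇒ (2E)/4 − E + (2 + x) = 2.
Multiply by 8: 2·(2E) − 4·(2E) + 8·(2 + x) = 16, i.e. 16 + 8x − 2·(12 + 3x) = 16.
Collecting terms: 2x − 8 = 16, so 2x = 24, so x = 12.
Then 2E = 12 + 3·12 = 48, so E = 24, V = 2E/4 = 12, F = 2 + 12 = 14.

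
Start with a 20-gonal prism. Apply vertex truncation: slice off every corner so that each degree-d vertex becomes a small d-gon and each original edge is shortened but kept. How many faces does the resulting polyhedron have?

62

The base solid has V = 40, E = 60, F = 22.
Truncation replaces each original edge-end by a new vertex, so V′ = 2E = 120.
Each original edge survives, and each old vertex of degree d contributes d new edges; summing degrees gives Σd = 2E, so E′ = E + 2E = 3E = 180.
Each original face survives and each original vertex becomes one new face: F′ = F + V = 62.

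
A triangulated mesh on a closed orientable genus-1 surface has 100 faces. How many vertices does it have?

50

χ = 2 − 2·1 = 0, and every face is a triangle so 3F = 2E.
E = 3·100/2 = 150. Then V = 0 + E − F = 0 + 150 − 100 = 50.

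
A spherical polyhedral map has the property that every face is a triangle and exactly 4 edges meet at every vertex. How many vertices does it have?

Each face has 3 edges and each edge borders two faces, so 2E = 3F.
Each vertex has degree 4, so 4V = 2E and hence V = 3F/4.
Euler: V − E + F = 2 ⇒ (3F/4) − (3F/2) + F = 2.
Multiply by 8: (6 − 12 + 8)F = 16, i.e. 2F = 16.
So F = 8, E = 3·8/2 = 12, V = 3·8/4 = 6.

6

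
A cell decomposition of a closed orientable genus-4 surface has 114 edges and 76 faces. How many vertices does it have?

32

For a closed orientable surface of genus 4, χ = 2 − 2·4 = -6.
V = -6 + E − F = -6 + 114 − 76 = 32.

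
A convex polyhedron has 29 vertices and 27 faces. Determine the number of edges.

54

Here V − E + F = 2.
E = V + F − (2) = 29 + 27 − (2) = 54.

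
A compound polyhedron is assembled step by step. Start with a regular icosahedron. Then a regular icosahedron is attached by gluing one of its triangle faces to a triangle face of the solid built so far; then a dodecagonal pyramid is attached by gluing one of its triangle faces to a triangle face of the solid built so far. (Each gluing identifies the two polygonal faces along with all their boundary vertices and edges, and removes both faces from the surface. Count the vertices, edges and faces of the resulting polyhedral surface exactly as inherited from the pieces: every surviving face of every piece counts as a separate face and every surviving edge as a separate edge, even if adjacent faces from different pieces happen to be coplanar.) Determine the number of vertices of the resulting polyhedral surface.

A regular icosahedron: V=12, E=30, F=20.
Attach a regular icosahedron (V=12, E=30, F=20) along a 3-gon: merge 3 vertices and 3 edges, delete both glued faces → V=21, E=57, F=38.
Attach a dodecagonal pyramid (V=13, E=24, F=13) along a 3-gon: merge 3 vertices and 3 edges, delete both glued faces → V=31, E=78, F=49.
Check: V − E + F = 31 − 78 + 49 = 2.

31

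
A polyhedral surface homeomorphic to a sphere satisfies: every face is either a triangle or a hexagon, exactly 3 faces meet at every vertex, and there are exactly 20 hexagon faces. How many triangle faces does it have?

4

Let x be the number of triangles; then F = 20 + x.
Edge–face incidences: 2E = 6·20 + 3·x = 120 + 3x.
Every vertex has degree 3, so 3V = 2E.
Euler: V − E + F = 2 ⇒ (2E)/3 − E + (20 + x) = 2.
Multiply by 6: 2·(2E) − 3·(2E) + 6·(20 + x) = 12, i.e. 120 + 6x − (120 + 3x) = 12.
Collecting terms: 3x = 12, so x = 4.
Then 2E = 120 + 3·4 = 132, so E = 66, V = 2E/3 = 44, F = 20 + 4 = 24.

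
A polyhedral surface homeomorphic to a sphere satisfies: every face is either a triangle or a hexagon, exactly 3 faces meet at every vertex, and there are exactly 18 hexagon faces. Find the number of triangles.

4

Let x be the number of triangles; then F = 18 + x.
Edge–face incidences: 2E = 6·18 + 3·x = 108 + 3x.
Every vertex has degree 3, so 3V = 2E.
Euler: V − E + F = 2 ⇒ (2E)/3 − E + (18 + x) = 2.
Multiply by 6: 2·(2E) − 3·(2E) + 6·(18 + x) = 12, i.e. 108 + 6x − (108 + 3x) = 12.
Collecting terms: 3x = 12, so x = 4.
Then 2E = 108 + 3·4 = 120, so E = 60, V = 2E/3 = 40, F = 18 + 4 = 22.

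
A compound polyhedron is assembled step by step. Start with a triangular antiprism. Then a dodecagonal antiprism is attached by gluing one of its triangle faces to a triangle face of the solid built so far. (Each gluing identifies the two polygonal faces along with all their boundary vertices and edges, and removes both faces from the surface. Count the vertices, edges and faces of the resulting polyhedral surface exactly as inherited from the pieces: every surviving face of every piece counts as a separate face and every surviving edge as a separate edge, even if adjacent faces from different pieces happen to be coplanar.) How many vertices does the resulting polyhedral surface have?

27

A triangular antiprism: V=6, E=12, F=8.
Attach a dodecagonal antiprism (V=24, E=48, F=26) along a 3-gon: merge 3 vertices and 3 edges, delete both glued faces → V=27, E=57, F=32.
Check: V − E + F = 27 − 57 + 32 = 2.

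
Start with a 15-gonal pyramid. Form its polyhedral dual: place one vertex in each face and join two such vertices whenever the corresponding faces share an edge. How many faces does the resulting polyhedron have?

The base solid has V = 16, E = 30, F = 16.
The dual swaps V and F and preserves E: V′ = F = 16, E′ = E = 30, F′ = V = 16.

16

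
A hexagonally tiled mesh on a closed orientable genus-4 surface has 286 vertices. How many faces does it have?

χ = 2 − 2·4 = -6, and every face is a hexagon so 6F = 2E.
V − E + F = -6 with E = 6F/2 gives 286 − (6/2 − 1)·F = -6, so F = 146 and E = 438.

146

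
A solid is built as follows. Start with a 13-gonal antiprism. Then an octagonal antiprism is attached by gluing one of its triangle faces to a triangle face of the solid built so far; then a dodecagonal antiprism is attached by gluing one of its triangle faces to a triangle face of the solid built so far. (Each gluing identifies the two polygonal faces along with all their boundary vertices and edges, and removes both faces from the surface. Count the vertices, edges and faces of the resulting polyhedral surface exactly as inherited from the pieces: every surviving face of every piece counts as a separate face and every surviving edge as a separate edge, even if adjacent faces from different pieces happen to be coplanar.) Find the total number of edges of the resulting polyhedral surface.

126

A 13-gonal antiprism: V=26, E=52, F=28.
Attach an octagonal antiprism (V=16, E=32, F=18) along a 3-gon: merge 3 vertices and 3 edges, delete both glued faces → V=39, E=81, F=44.
Attach a dodecagonal antiprism (V=24, E=48, F=26) along a 3-gon: merge 3 vertices and 3 edges, delete both glued faces → V=60, E=126, F=68.
Check: V − E + F = 60 − 126 + 68 = 2.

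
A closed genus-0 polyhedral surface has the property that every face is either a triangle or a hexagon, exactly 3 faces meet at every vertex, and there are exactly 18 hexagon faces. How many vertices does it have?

Let x be the number of triangles; then F = 18 + x.
Edge–face incidences: 2E = 6·18 + 3·x = 108 + 3x.
Every vertex has degree 3, so 3V = 2E.
Euler: V − E + F = 2 ⇒ (2E)/3 − E + (18 + x) = 2.
Multiply by 6: 2·(2E) − 3·(2E) + 6·(18 + x) = 12, i.e. 108 + 6x − (108 + 3x) = 12.
Collecting terms: 3x = 12, so x = 4.
Then 2E = 108 + 3·4 = 120, so E = 60, V = 2E/3 = 40, F = 18 + 4 = 22.

40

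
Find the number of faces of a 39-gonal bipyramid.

A bipyramid over an n-gon has 2n triangular faces and n + 2 vertices: V = 39 + 2 = 41, E = 3·39 = 117, F = 2·39 = 78.

78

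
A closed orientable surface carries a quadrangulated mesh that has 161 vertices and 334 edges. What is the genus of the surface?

4

Every face is a square and each edge borders two faces, so 4F = 2·334, giving F = 167.
χ = V − E + F = 161 − 334 + 167 = -6.
For a closed orientable surface χ = 2 − 2g, so g = (2 − (-6))/2 = 4.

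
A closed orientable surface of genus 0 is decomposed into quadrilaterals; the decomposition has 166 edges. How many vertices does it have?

85

χ = 2 − 2·0 = 2, and every face is a square so 4F = 2E.
F = 2E/4 = 83. Then V = 2 + E − F = 2 + 166 − 83 = 85.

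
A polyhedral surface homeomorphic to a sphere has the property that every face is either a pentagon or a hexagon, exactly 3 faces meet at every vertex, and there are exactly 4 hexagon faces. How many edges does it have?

42

Let x be the number of pentagons; then F = 4 + x.
Edge–face incidences: 2E = 6·4 + 5·x = 24 + 5x.
Every vertex has degree 3, so 3V = 2E.
Euler: V − E + F = 2 ⇒ (2E)/3 − E + (4 + x) = 2.
Multiply by 6: 2·(2E) − 3·(2E) + 6·(4 + x) = 12, i.e. 24 + 6x − (24 + 5x) = 12.
Collecting terms: x = 12.
Then 2E = 24 + 5·12 = 84, so E = 42, V = 2E/3 = 28, F = 4 + 12 = 16.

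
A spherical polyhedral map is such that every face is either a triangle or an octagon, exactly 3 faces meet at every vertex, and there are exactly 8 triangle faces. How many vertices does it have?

Let x be the number of octagons; then F = 8 + x.
Edge–face incidences: 2E = 3·8 + 8·x = 24 + 8x.
Every vertex has degree 3, so 3V = 2E.
Euler: V − E + F = 2 ⇒ (2E)/3 − E + (8 + x) = 2.
Multiply by 6: 2·(2E) − 3·(2E) + 6·(8 + x) = 12, i.e. 48 + 6x − (24 + 8x) = 12.
Collecting terms: −2x + 24 = 12, so −2x = −12, so x = 6.
Then 2E = 24 + 8·6 = 72, so E = 36, V = 2E/3 = 24, F = 8 + 6 = 14.

24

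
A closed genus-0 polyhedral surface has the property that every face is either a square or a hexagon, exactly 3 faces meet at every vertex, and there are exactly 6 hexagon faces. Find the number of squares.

Let x be the number of squares; then F = 6 + x.
Edge–face incidences: 2E = 6·6 + 4·x = 36 + 4x.
Every vertex has degree 3, so 3V = 2E.
Euler: V − E + F = 2 ⇒ (2E)/3 − E + (6 + x) = 2.
Multiply by 6: 2·(2E) − 3·(2E) + 6·(6 + x) = 12, i.e. 36 + 6x − (36 + 4x) = 12.
Collecting terms: 2x = 12, so x = 6.
Then 2E = 36 + 4·6 = 60, so E = 30, V = 2E/3 = 20, F = 6 + 6 = 12.

6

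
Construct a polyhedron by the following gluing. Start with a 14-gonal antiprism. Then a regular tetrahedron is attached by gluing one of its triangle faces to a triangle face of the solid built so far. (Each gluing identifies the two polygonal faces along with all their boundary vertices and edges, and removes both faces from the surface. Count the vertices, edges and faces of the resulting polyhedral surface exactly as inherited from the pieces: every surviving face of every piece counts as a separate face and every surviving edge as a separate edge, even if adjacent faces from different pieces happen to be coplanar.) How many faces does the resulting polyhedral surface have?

32

A 14-gonal antiprism: V=28, E=56, F=30.
Attach a regular tetrahedron (V=4, E=6, F=4) along a 3-gon: merge 3 vertices and 3 edges, delete both glued faces → V=29, E=59, F=32.
Check: V − E + F = 29 − 59 + 32 = 2.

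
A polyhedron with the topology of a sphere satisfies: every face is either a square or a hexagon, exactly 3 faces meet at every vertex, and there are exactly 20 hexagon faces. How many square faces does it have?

Let x be the number of squares; then F = 20 + x.
Edge–face incidences: 2E = 6·20 + 4·x = 120 + 4x.
Every vertex has degree 3, so 3V = 2E.
Euler: V − E + F = 2 ⇒ (2E)/3 − E + (20 + x) = 2.
Multiply by 6: 2·(2E) − 3·(2E) + 6·(20 + x) = 12, i.e. 120 + 6x − (120 + 4x) = 12.
Collecting terms: 2x = 12, so x = 6.
Then 2E = 120 + 4·6 = 144, so E = 72, V = 2E/3 = 48, F = 20 + 6 = 26.

6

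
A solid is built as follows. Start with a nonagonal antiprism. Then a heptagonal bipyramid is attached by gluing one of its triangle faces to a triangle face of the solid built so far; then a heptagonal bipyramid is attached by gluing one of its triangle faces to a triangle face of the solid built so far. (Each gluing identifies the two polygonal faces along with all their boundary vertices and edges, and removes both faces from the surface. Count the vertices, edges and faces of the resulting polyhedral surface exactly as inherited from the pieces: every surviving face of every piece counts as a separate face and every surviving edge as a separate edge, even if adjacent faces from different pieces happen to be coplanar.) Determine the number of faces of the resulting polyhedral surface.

44

A nonagonal antiprism: V=18, E=36, F=20.
Attach a heptagonal bipyramid (V=9, E=21, F=14) along a 3-gon: merge 3 vertices and 3 edges, delete both glued faces → V=24, E=54, F=32.
Attach a heptagonal bipyramid (V=9, E=21, F=14) along a 3-gon: merge 3 vertices and 3 edges, delete both glued faces → V=30, E=72, F=44.
Check: V − E + F = 30 − 72 + 44 = 2.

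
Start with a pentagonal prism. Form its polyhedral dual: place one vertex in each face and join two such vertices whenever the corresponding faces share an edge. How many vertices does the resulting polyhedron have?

The base solid has V = 10, E = 15, F = 7.
The dual swaps V and F and preserves E: V′ = F = 7, E′ = E = 15, F′ = V = 10.

7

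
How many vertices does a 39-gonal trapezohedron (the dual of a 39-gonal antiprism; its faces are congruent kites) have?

The n-trapezohedron (dual of the n-antiprism) has V = 2·39 + 2 = 80, E = 4·39 = 156, F = 2·39 = 78.

80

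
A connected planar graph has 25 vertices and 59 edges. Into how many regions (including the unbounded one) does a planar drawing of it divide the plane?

Euler's formula for a connected plane graph: V − E + F = 2, so F = 2 − 25 + 59 = 36.

36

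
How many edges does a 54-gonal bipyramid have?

A bipyramid over an n-gon has 2n triangular faces and n + 2 vertices: V = 54 + 2 = 56, E = 3·54 = 162, F = 2·54 = 108.

162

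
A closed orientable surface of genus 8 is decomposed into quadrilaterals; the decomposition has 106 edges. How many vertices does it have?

χ = 2 − 2·8 = -14, and every face is a square so 4F = 2E.
F = 2E/4 = 53. Then V = -14 + E − F = -14 + 106 − 53 = 39.

39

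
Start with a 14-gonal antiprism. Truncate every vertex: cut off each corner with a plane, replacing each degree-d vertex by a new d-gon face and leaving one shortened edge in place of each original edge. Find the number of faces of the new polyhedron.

The base solid has V = 28, E = 56, F = 30.
Truncation replaces each original edge-end by a new vertex, so V′ = 2E = 112.
Each original edge survives, and each old vertex of degree d contributes d new edges; summing degrees gives Σd = 2E, so E′ = E + 2E = 3E = 168.
Each original face survives and each original vertex becomes one new face: F′ = F + V = 58.

58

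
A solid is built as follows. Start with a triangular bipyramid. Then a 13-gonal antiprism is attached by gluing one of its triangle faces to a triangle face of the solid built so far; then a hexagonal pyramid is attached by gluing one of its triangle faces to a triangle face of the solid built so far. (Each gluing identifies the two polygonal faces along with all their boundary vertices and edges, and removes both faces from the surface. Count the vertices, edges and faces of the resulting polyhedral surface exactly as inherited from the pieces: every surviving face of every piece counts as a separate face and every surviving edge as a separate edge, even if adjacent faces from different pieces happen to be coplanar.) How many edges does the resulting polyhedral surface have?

67

A triangular bipyramid: V=5, E=9, F=6.
Attach a 13-gonal antiprism (V=26, E=52, F=28) along a 3-gon: merge 3 vertices and 3 edges, delete both glued faces → V=28, E=58, F=32.
Attach a hexagonal pyramid (V=7, E=12, F=7) along a 3-gon: merge 3 vertices and 3 edges, delete both glued faces → V=32, E=67, F=37.
Check: V − E + F = 32 − 67 + 37 = 2.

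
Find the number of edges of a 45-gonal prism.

A prism on an n-gon has two n-gon bases and n rectangular sides: V = 2·45 = 90, E = 3·45 = 135, F = 45 + 2 = 47.
Check: V − E + F = 90 − 135 + 47 = 2.

135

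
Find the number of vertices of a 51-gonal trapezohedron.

104

The n-trapezohedron (dual of the n-antiprism) has V = 2·51 + 2 = 104, E = 4·51 = 204, F = 2·51 = 102.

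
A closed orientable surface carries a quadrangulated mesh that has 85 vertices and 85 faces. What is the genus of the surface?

Every face is a square, so 2E = 4·85 = 340, giving E = 170.
χ = V − E + F = 85 − 170 + 85 = 0.
For a closed orientable surface χ = 2 − 2g, so g = (2 − (0))/2 = 1.

1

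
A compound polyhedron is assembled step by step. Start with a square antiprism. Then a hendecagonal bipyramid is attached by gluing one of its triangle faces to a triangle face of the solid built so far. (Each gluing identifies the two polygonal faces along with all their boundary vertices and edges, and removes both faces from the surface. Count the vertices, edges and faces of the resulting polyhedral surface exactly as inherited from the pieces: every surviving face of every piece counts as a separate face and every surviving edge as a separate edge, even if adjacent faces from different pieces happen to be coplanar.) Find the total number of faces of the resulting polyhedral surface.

30

A square antiprism: V=8, E=16, F=10.
Attach a hendecagonal bipyramid (V=13, E=33, F=22) along a 3-gon: merge 3 vertices and 3 edges, delete both glued faces → V=18, E=46, F=30.
Check: V − E + F = 18 − 46 + 30 = 2.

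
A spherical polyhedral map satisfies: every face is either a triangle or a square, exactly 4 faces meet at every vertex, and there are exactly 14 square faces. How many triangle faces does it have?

8

Let x be the number of triangles; then F = 14 + x.
Edge–face incidences: 2E = 4·14 + 3·x = 56 + 3x.
Every vertex has degree 4, so 4V = 2E.
Euler: V − E + F = 2 ⇒ (2E)/4 − E + (14 + x) = 2.
Multiply by 8: 2·(2E) − 4·(2E) + 8·(14 + x) = 16, i.e. 112 + 8x − 2·(56 + 3x) = 16.
Collecting terms: 2x = 16, so x = 8.
Then 2E = 56 + 3·8 = 80, so E = 40, V = 2E/4 = 20, F = 14 + 8 = 22.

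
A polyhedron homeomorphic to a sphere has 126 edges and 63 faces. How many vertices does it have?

Here V − E + F = 2.
V = 2 + E − F = 2 + 126 − 63 = 65.

65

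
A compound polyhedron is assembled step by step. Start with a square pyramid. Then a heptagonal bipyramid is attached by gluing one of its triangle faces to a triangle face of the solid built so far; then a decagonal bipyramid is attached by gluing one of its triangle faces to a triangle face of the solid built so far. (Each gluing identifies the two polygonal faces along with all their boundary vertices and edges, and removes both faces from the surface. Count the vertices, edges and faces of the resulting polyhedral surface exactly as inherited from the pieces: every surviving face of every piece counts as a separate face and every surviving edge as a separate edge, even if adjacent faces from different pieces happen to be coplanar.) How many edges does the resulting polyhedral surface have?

A square pyramid: V=5, E=8, F=5.
Attach a heptagonal bipyramid (V=9, E=21, F=14) along a 3-gon: merge 3 vertices and 3 edges, delete both glued faces → V=11, E=26, F=17.
Attach a decagonal bipyramid (V=12, E=30, F=20) along a 3-gon: merge 3 vertices and 3 edges, delete both glued faces → V=20, E=53, F=35.
Check: V − E + F = 20 − 53 + 35 = 2.

53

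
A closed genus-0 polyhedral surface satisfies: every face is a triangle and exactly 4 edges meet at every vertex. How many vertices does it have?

6

Each face has 3 edges and each edge borders two faces, so 2E = 3F.
Each vertex has degree 4, so 4V = 2E and hence V = 3F/4.
Euler: V − E + F = 2 ⇒ (3F/4) − (3F/2) + F = 2.
Multiply by 8: (6 − 12 + 8)F = 16, i.e. 2F = 16.
So F = 8, E = 3·8/2 = 12, V = 3·8/4 = 6.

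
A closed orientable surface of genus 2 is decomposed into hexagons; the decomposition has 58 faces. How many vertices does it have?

114

χ = 2 − 2·2 = -2, and every face is a hexagon so 6F = 2E.
E = 6·58/2 = 174. Then V = -2 + E − F = -2 + 174 − 58 = 114.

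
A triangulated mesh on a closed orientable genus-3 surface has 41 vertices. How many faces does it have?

90

χ = 2 − 2·3 = -4, and every face is a triangle so 3F = 2E.
V − E + F = -4 with E = 3F/2 gives 41 − (3/2 − 1)·F = -4, so F = 90 and E = 135.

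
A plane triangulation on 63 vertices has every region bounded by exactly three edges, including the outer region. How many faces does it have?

In a plane triangulation 3F = 2E and V − E + F = 2, so F = 2V − 4 = 2·63 − 4 = 122.

122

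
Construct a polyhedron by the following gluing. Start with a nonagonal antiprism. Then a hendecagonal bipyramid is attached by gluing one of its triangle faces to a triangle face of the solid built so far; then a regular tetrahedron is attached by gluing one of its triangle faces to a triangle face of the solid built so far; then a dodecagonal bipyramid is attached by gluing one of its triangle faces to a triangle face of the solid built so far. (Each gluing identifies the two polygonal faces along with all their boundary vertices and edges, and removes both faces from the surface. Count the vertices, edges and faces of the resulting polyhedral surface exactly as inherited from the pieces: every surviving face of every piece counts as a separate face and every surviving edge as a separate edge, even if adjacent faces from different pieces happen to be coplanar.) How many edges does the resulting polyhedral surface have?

102

A nonagonal antiprism: V=18, E=36, F=20.
Attach a hendecagonal bipyramid (V=13, E=33, F=22) along a 3-gon: merge 3 vertices and 3 edges, delete both glued faces → V=28, E=66, F=40.
Attach a regular tetrahedron (V=4, E=6, F=4) along a 3-gon: merge 3 vertices and 3 edges, delete both glued faces → V=29, E=69, F=42.
Attach a dodecagonal bipyramid (V=14, E=36, F=24) along a 3-gon: merge 3 vertices and 3 edges, delete both glued faces → V=40, E=102, F=64.
Check: V − E + F = 40 − 102 + 64 = 2.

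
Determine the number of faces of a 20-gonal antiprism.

An antiprism on an n-gon has two n-gon caps and 2n triangles: V = 2·20 = 40, E = 4·20 = 80, F = 2·20 + 2 = 42.

42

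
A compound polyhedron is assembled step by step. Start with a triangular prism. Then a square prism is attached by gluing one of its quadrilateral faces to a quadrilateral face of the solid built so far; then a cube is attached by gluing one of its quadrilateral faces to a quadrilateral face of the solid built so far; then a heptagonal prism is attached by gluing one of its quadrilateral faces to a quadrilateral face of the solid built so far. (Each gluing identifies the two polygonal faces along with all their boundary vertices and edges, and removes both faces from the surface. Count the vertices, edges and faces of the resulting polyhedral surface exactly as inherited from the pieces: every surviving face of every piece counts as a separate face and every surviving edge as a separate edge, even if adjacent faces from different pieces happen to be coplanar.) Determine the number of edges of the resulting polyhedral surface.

42

A triangular prism: V=6, E=9, F=5.
Attach a square prism (V=8, E=12, F=6) along a 4-gon: merge 4 vertices and 4 edges, delete both glued faces → V=10, E=17, F=9.
Attach a cube (V=8, E=12, F=6) along a 4-gon: merge 4 vertices and 4 edges, delete both glued faces → V=14, E=25, F=13.
Attach a heptagonal prism (V=14, E=21, F=9) along a 4-gon: merge 4 vertices and 4 edges, delete both glued faces → V=24, E=42, F=20.
Check: V − E + F = 24 − 42 + 20 = 2.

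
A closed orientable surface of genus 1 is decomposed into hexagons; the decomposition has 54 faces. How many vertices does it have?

χ = 2 − 2·1 = 0, and every face is a hexagon so 6F = 2E.
E = 6·54/2 = 162. Then V = 0 + E − F = 0 + 162 − 54 = 108.

108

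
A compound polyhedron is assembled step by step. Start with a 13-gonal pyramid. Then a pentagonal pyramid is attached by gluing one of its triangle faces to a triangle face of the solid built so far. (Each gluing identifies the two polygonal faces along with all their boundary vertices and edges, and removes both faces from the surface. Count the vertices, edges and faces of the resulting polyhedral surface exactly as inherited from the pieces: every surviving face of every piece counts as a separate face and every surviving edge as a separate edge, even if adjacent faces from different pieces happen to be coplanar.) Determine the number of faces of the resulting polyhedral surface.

A 13-gonal pyramid: V=14, E=26, F=14.
Attach a pentagonal pyramid (V=6, E=10, F=6) along a 3-gon: merge 3 vertices and 3 edges, delete both glued faces → V=17, E=33, F=18.
Check: V − E + F = 17 − 33 + 18 = 2.

18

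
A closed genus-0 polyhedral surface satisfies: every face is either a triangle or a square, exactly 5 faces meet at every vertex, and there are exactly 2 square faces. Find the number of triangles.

Let x be the number of triangles; then F = 2 + x.
Edge–face incidences: 2E = 4·2 + 3·x = 8 + 3x.
Every vertex has degree 5, so 5V = 2E.
Euler: V − E + F = 2 ⇒ (2E)/5 − E + (2 + x) = 2.
Multiply by 10: 2·(2E) − 5·(2E) + 10·(2 + x) = 20, i.e. 20 + 10x − 3·(8 + 3x) = 20.
Collecting terms: x − 4 = 20, so x = 24.
Then 2E = 8 + 3·24 = 80, so E = 40, V = 2E/5 = 16, F = 2 + 24 = 26.

24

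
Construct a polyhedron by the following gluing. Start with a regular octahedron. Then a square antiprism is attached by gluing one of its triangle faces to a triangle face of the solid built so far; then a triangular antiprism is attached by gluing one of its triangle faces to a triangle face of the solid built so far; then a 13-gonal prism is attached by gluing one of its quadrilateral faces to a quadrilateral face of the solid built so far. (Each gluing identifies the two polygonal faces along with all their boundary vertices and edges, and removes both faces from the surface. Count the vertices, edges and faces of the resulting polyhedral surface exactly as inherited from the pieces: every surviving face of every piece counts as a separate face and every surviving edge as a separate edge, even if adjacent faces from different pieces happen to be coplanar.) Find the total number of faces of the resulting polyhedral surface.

35

A regular octahedron: V=6, E=12, F=8.
Attach a square antiprism (V=8, E=16, F=10) along a 3-gon: merge 3 vertices and 3 edges, delete both glued faces → V=11, E=25, F=16.
Attach a triangular antiprism (V=6, E=12, F=8) along a 3-gon: merge 3 vertices and 3 edges, delete both glued faces → V=14, E=34, F=22.
Attach a 13-gonal prism (V=26, E=39, F=15) along a 4-gon: merge 4 vertices and 4 edges, delete both glued faces → V=36, E=69, F=35.
Check: V − E + F = 36 − 69 + 35 = 2.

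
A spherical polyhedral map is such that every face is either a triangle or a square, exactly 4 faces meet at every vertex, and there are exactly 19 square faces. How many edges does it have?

Let x be the number of triangles; then F = 19 + x.
Edge–face incidences: 2E = 4·19 + 3·x = 76 + 3x.
Every vertex has degree 4, so 4V = 2E.
Euler: V − E + F = 2 ⇒ (2E)/4 − E + (19 + x) = 2.
Multiply by 8: 2·(2E) − 4·(2E) + 8·(19 + x) = 16, i.e. 152 + 8x − 2·(76 + 3x) = 16.
Collecting terms: 2x = 16, so x = 8.
Then 2E = 76 + 3·8 = 100, so E = 50, V = 2E/4 = 25, F = 19 + 8 = 27.

50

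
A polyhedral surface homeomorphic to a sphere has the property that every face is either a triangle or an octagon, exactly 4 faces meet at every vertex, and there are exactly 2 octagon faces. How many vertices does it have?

Let x be the number of triangles; then F = 2 + x.
Edge–face incidences: 2E = 8·2 + 3·x = 16 + 3x.
Every vertex has degree 4, so 4V = 2E.
Euler: V − E + F = 2 ⇒ (2E)/4 − E + (2 + x) = 2.
Multiply by 8: 2·(2E) − 4·(2E) + 8·(2 + x) = 16, i.e. 16 + 8x − 2·(16 + 3x) = 16.
Collecting terms: 2x − 16 = 16, so 2x = 32, so x = 16.
Then 2E = 16 + 3·16 = 64, so E = 32, V = 2E/4 = 16, F = 2 + 16 = 18.

16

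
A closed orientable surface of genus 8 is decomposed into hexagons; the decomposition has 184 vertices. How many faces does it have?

99

χ = 2 − 2·8 = -14, and every face is a hexagon so 6F = 2E.
V − E + F = -14 with E = 6F/2 gives 184 − (6/2 − 1)·F = -14, so F = 99 and E = 297.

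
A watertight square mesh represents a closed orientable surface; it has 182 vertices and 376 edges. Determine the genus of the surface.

Every face is a square and each edge borders two faces, so 4F = 2·376, giving F = 188.
χ = V − E + F = 182 − 376 + 188 = -6.
For a closed orientable surface χ = 2 − 2g, so g = (2 − (-6))/2 = 4.

4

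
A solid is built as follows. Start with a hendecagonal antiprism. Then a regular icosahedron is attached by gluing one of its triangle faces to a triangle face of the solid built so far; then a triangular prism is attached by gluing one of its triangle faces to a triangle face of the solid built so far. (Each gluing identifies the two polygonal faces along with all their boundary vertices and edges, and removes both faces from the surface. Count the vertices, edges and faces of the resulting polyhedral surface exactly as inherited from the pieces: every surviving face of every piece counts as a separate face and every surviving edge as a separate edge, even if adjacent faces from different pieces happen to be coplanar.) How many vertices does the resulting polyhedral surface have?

A hendecagonal antiprism: V=22, E=44, F=24.
Attach a regular icosahedron (V=12, E=30, F=20) along a 3-gon: merge 3 vertices and 3 edges, delete both glued faces → V=31, E=71, F=42.
Attach a triangular prism (V=6, E=9, F=5) along a 3-gon: merge 3 vertices and 3 edges, delete both glued faces → V=34, E=77, F=45.
Check: V − E + F = 34 − 77 + 45 = 2.

34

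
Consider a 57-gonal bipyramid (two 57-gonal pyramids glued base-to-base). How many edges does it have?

A bipyramid over an n-gon has 2n triangular faces and n + 2 vertices: V = 57 + 2 = 59, E = 3·57 = 171, F = 2·57 = 114.

171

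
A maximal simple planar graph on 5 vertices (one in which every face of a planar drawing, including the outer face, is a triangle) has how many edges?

9

In a plane triangulation 3F = 2E and V − E + F = 2, so E = 3V − 6 = 3·5 − 6 = 9.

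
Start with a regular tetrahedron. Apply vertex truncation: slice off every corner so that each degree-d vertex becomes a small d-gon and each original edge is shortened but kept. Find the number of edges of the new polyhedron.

18

The base solid has V = 4, E = 6, F = 4.
Truncation replaces each original edge-end by a new vertex, so V′ = 2E = 12.
Each original edge survives, and each old vertex of degree d contributes d new edges; summing degrees gives Σd = 2E, so E′ = E + 2E = 3E = 18.
Each original face survives and each original vertex becomes one new face: F′ = F + V = 8.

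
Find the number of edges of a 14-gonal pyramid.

A pyramid on an n-gon base has one n-gon and n triangles: V = 14 + 1 = 15, E = 2·14 = 28, F = 14 + 1 = 15.

28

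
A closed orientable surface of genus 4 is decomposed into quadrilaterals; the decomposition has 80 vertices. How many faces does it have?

χ = 2 − 2·4 = -6, and every face is a square so 4F = 2E.
V − E + F = -6 with E = 4F/2 gives 80 − (4/2 − 1)·F = -6, so F = 86 and E = 172.

86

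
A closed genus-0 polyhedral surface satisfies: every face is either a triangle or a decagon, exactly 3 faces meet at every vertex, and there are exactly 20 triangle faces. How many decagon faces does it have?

12

Let x be the number of decagons; then F = 20 + x.
Edge–face incidences: 2E = 3·20 + 10·x = 60 + 10x.
Every vertex has degree 3, so 3V = 2E.
Euler: V − E + F = 2 ⇒ (2E)/3 − E + (20 + x) = 2.
Multiply by 6: 2·(2E) − 3·(2E) + 6·(20 + x) = 12, i.e. 120 + 6x − (60 + 10x) = 12.
Collecting terms: −4x + 60 = 12, so −4x = −48, so x = 12.
Then 2E = 60 + 10·12 = 180, so E = 90, V = 2E/3 = 60, F = 20 + 12 = 32.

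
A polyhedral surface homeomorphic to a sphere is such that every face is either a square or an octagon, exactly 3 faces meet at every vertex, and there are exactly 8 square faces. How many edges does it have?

24

Let x be the number of octagons; then F = 8 + x.
Edge–face incidences: 2E = 4·8 + 8·x = 32 + 8x.
Every vertex has degree 3, so 3V = 2E.
Euler: V − E + F = 2 ⇒ (2E)/3 − E + (8 + x) = 2.
Multiply by 6: 2·(2E) − 3·(2E) + 6·(8 + x) = 12, i.e. 48 + 6x − (32 + 8x) = 12.
Collecting terms: −2x + 16 = 12, so −2x = −4, so x = 2.
Then 2E = 32 + 8·2 = 48, so E = 24, V = 2E/3 = 16, F = 8 + 2 = 10.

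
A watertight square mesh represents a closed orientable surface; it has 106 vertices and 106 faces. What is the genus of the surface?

1

Every face is a square, so 2E = 4·106 = 424, giving E = 212.
χ = V − E + F = 106 − 212 + 106 = 0.
For a closed orientable surface χ = 2 − 2g, so g = (2 − (0))/2 = 1.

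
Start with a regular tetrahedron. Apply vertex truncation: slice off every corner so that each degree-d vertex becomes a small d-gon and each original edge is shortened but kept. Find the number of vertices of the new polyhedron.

The base solid has V = 4, E = 6, F = 4.
Truncation replaces each original edge-end by a new vertex, so V′ = 2E = 12.
Each original edge survives, and each old vertex of degree d contributes d new edges; summing degrees gives Σd = 2E, so E′ = E + 2E = 3E = 18.
Each original face survives and each original vertex becomes one new face: F′ = F + V = 8.

12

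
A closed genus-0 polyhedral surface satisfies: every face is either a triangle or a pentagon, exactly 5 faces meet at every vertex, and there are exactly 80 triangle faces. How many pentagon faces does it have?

Let x be the number of pentagons; then F = 80 + x.
Edge–face incidences: 2E = 3·80 + 5·x = 240 + 5x.
Every vertex has degree 5, so 5V = 2E.
Euler: V − E + F = 2 ⇒ (2E)/5 − E + (80 + x) = 2.
Multiply by 10: 2·(2E) − 5·(2E) + 10·(80 + x) = 20, i.e. 800 + 10x − 3·(240 + 5x) = 20.
Collecting terms: −5x + 80 = 20, so −5x = −60, so x = 12.
Then 2E = 240 + 5·12 = 300, so E = 150, V = 2E/5 = 60, F = 80 + 12 = 92.

12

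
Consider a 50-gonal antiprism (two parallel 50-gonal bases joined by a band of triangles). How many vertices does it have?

An antiprism on an n-gon has two n-gon caps and 2n triangles: V = 2·50 = 100, E = 4·50 = 200, F = 2·50 + 2 = 102.

100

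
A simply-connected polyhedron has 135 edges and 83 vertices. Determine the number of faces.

Here V − E + F = 2.
F = 2 − V + E = 2 − 83 + 135 = 54.

54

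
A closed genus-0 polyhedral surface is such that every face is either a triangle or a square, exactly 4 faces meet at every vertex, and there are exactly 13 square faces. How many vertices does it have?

19

Let x be the number of triangles; then F = 13 + x.
Edge–face incidences: 2E = 4·13 + 3·x = 52 + 3x.
Every vertex has degree 4, so 4V = 2E.
Euler: V − E + F = 2 ⇒ (2E)/4 − E + (13 + x) = 2.
Multiply by 8: 2·(2E) − 4·(2E) + 8·(13 + x) = 16, i.e. 104 + 8x − 2·(52 + 3x) = 16.
Collecting terms: 2x = 16, so x = 8.
Then 2E = 52 + 3·8 = 76, so E = 38, V = 2E/4 = 19, F = 13 + 8 = 21.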